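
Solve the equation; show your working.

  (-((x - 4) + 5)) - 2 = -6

Step 1. [(-((x - 4) + 5)) - 2 = -6] the outer -2 inverts by adding 2. So sub: -((x - 4) + 5) = -4.
Step 2. [-((x - 4) + 5) = -4] LHS negated; negate both sides ⇒ neg: (x - 4) + 5 = 4.
Step 3. [(x - 4) + 5 = 4] the outer +5 inverts by subtracting 5, so sub: x - 4 = -1.
Step 4. [x - 4 = -1] peel the -4: add 4 from each side. So sub: x = 3.

Answer: x ∈ {3}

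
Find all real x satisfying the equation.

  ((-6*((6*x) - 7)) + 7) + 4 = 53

Step 1. [((-6*((6*x) - 7)) + 7) + 4 = 53] peel the +4: subtract 4 from each side ⇒ sub: (-6*((6*x) - 7)) + 7 = 49.
Step 2. [(-6*((6*x) - 7)) + 7 = 49] peel the +7: subtract 7 from each side ⇒ sub: -6*((6*x) - 7) = 42.
Step 3. [-6*((6*x) - 7) = 42] leading coefficient -6: divide by -6 ⇒ div: (6*x) - 7 = -7.
Step 4. [(6*x) - 7 = -7] -7 is outermost — add 7 both sides, so sub: 6*x = 0.
Step 5. [6*x = 0] divide by the outer 6. So div: x = 0.

Answer: x ∈ {0}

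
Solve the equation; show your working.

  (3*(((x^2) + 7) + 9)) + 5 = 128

Step 1. [(3*(((x^2) + 7) + 9)) + 5 = 128] 5 comes off first (subtract 5) ⇒ sub: 3*(((x^2) + 7) + 9) = 123.
Step 2. [3*(((x^2) + 7) + 9) = 123] 3 out front; divide by 3. So div: ((x^2) + 7) + 9 = 41.
Step 3. [((x^2) + 7) + 9 = 41] the outer +9 inverts by subtracting 9, so sub: (x^2) + 7 = 32.
Step 4. [(x^2) + 7 = 32] the outer +7 inverts by subtracting 7 ⇒ sub: x^2 = 25.
Step 5. [x^2 = 25] √ both sides: 25 ≥ 0 gives two branches. So sqrt: x = 5 or -5.

Answer: x ∈ {-5, 5}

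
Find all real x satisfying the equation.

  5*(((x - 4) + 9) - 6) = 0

Step 1. [5*(((x - 4) + 9) - 6) = 0] divide by the outer 5. So div: ((x - 4) + 9) - 6 = 0.
Step 2. [((x - 4) + 9) - 6 = 0] add 6: x sits inside (… - 6), so sub: (x - 4) + 9 = 6.
Step 3. [(x - 4) + 9 = 6] the outer +9 inverts by subtracting 9 ⇒ sub: x - 4 = -3.
Step 4. [x - 4 = -3] add 4: x sits inside (… - 4) ⇒ sub: x = 1.

Answer: x ∈ {1}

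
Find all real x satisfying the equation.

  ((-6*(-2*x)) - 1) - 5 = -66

Step 1. [((-6*(-2*x)) - 1) - 5 = -66] the outer -5 inverts by adding 5. So sub: (-6*(-2*x)) - 1 = -61.
Step 2. [(-6*(-2*x)) - 1 = -61] peel the -1: add 1 from each side, so sub: -6*(-2*x) = -60.
Step 3. [-6*(-2*x) = -60] leading coefficient -6: divide by -6, so div: -2*x = 10.
Step 4. [-2*x = 10] LHS = -2·(…); ÷-2 both sides ⇒ div: x = -5.

Answer: x ∈ {-5}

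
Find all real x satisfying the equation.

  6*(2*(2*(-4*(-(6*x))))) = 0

Step 1. [6*(2*(2*(-4*(-(6*x))))) = 0] 6·(inner) — divide through by 6. So div: 2*(2*(-4*(-(6*x)))) = 0.
Step 2. [2*(2*(-4*(-(6*x)))) = 0] LHS = 2·(…); ÷2 both sides. So div: 2*(-4*(-(6*x))) = 0.
Step 3. [2*(-4*(-(6*x))) = 0] 2·(inner) — divide through by 2 ⇒ div: -4*(-(6*x)) = 0.
Step 4. [-4*(-(6*x)) = 0] leading coefficient -4: divide by -4. So div: -(6*x) = 0.
Step 5. [-(6*x) = 0] flip signs both sides, so neg: 6*x = 0.
Step 6. [6*x = 0] divide by the outer 6 ⇒ div: x = 0.

Answer: x ∈ {0}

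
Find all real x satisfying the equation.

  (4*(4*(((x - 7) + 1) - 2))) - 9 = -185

Step 1. [(4*(4*(((x - 7) + 1) - 2))) - 9 = -185] 9 comes off first (add 9) ⇒ sub: 4*(4*(((x - 7) + 1) - 2)) = -176.
Step 2. [4*(4*(((x - 7) + 1) - 2)) = -176] 4 out front; divide by 4, so div: 4*(((x - 7) + 1) - 2) = -44.
Step 3. [4*(((x - 7) + 1) - 2) = -44] divide by the outer 4. So div: ((x - 7) + 1) - 2 = -11.
Step 4. [((x - 7) + 1) - 2 = -11] peel the -2: add 2 from each side ⇒ sub: (x - 7) + 1 = -9.
Step 5. [(x - 7) + 1 = -9] the outer +1 inverts by subtracting 1. So sub: x - 7 = -10.
Step 6. [x - 7 = -10] peel the -7: add 7 from each side, so sub: x = -3.

Answer: x ∈ {-3}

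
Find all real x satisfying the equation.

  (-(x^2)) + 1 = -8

Step 1. [(-(x^2)) + 1 = -8] subtract 1: x sits inside (… + 1) ⇒ sub: -(x^2) = -9.
Step 2. [-(x^2) = -9] flip signs both sides. So neg: x^2 = 9.
Step 3. [x^2 = 9] LHS squared, RHS 9 ≥ 0: apply √ (±), so sqrt: x = 3 or -3.

Answer: x ∈ {-3, 3}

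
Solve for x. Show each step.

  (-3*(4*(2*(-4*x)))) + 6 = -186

Step 1. [(-3*(4*(2*(-4*x)))) + 6 = -186] 6 comes off first (subtract 6), so sub: -3*(4*(2*(-4*x))) = -192.
Step 2. [-3*(4*(2*(-4*x))) = -192] -3 out front; divide by -3 ⇒ div: 4*(2*(-4*x)) = 64.
Step 3. [4*(2*(-4*x)) = 64] 4·(inner) — divide through by 4. So div: 2*(-4*x) = 16.
Step 4. [2*(-4*x) = 16] 2 out front; divide by 2, so div: -4*x = 8.
Step 5. [-4*x = 8] -4 out front; divide by -4 ⇒ div: x = -2.

Answer: x ∈ {-2}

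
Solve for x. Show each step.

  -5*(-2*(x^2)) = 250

Step 1. [-5*(-2*(x^2)) = 250] leading coefficient -5: divide by -5. So div: -2*(x^2) = -50.
Step 2. [-2*(x^2) = -50] -2 out front; divide by -2, so div: x^2 = 25.
Step 3. [x^2 = 25] √ both sides: 25 ≥ 0 gives two branches ⇒ sqrt: x = 5 or -5.

Answer: x ∈ {-5, 5}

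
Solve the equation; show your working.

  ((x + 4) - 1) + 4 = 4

Step 1. [((x + 4) - 1) + 4 = 4] the outer +4 inverts by subtracting 4 ⇒ sub: (x + 4) - 1 = 0.
Step 2. [(x + 4) - 1 = 0] the outer -1 inverts by adding 1 ⇒ sub: x + 4 = 1.
Step 3. [x + 4 = 1] subtract 4: x sits inside (… + 4), so sub: x = -3.

Answer: x ∈ {-3}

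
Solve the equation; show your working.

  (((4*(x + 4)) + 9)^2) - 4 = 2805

Step 1. [(((4*(x + 4)) + 9)^2) - 4 = 2805] peel the -4: add 4 from each side, so sub: ((4*(x + 4)) + 9)^2 = 2809.
Step 2. [((4*(x + 4)) + 9)^2 = 2809] 2809 ≥ 0, LHS is (·)² — take ±√, so sqrt: (4*(x + 4)) + 9 = 53 or -53.
Step 3. [(4*(x + 4)) + 9 = 53 or -53] 9 comes off first (subtract 9), so sub: 4*(x + 4) = 44 or -62.
Step 4. [4*(x + 4) = 44 or -62] LHS = 4·(…); ÷4 both sides ⇒ div: x + 4 = 11 or -31/2.
Step 5. [x + 4 = 11 or -31/2] +4 is outermost — subtract 4 both sides ⇒ sub: x = 7 or -39/2.

Answer: x ∈ {-39/2, 7}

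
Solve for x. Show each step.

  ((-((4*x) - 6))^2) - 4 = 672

Step 1. [((-((4*x) - 6))^2) - 4 = 672] 4 comes off first (add 4), so sub: (-((4*x) - 6))^2 = 676.
Step 2. [(-((4*x) - 6))^2 = 676] 676 ≥ 0, LHS is (·)² — take ±√ ⇒ sqrt: -((4*x) - 6) = 26 or -26.
Step 3. [-((4*x) - 6) = 26 or -26] leading − — multiply by −1, so neg: (4*x) - 6 = -26 or 26.
Step 4. [(4*x) - 6 = -26 or 26] add 6: x sits inside (… - 6) ⇒ sub: 4*x = -20 or 32.
Step 5. [4*x = -20 or 32] 4·(inner) — divide through by 4 ⇒ div: x = -5 or 8.

Answer: x ∈ {-5, 8}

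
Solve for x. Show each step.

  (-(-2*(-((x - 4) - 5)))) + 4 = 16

Step 1. [(-(-2*(-((x - 4) - 5)))) + 4 = 16] +4 is outermost — subtract 4 both sides ⇒ sub: -(-2*(-((x - 4) - 5))) = 12.
Step 2. [-(-2*(-((x - 4) - 5))) = 12] flip signs both sides ⇒ neg: -2*(-((x - 4) - 5)) = -12.
Step 3. [-2*(-((x - 4) - 5)) = -12] divide by the outer -2, so div: -((x - 4) - 5) = 6.
Step 4. [-((x - 4) - 5) = 6] flip signs both sides, so neg: (x - 4) - 5 = -6.
Step 5. [(x - 4) - 5 = -6] the outer -5 inverts by adding 5 ⇒ sub: x - 4 = -1.
Step 6. [x - 4 = -1] peel the -4: add 4 from each side. So sub: x = 3.

Answer: x ∈ {3}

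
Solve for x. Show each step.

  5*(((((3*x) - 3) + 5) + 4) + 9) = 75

Step 1. [5*(((((3*x) - 3) + 5) + 4) + 9) = 75] LHS = 5·(…); ÷5 both sides. So div: ((((3*x) - 3) + 5) + 4) + 9 = 15.
Step 2. [((((3*x) - 3) + 5) + 4) + 9 = 15] +9 is outermost — subtract 9 both sides. So sub: (((3*x) - 3) + 5) + 4 = 6.
Step 3. [(((3*x) - 3) + 5) + 4 = 6] +4 is outermost — subtract 4 both sides ⇒ sub: ((3*x) - 3) + 5 = 2.
Step 4. [((3*x) - 3) + 5 = 2] peel the +5: subtract 5 from each side ⇒ sub: (3*x) - 3 = -3.
Step 5. [(3*x) - 3 = -3] 3 comes off first (add 3), so sub: 3*x = 0.
Step 6. [3*x = 0] 3 out front; divide by 3, so div: x = 0.

Answer: x ∈ {0}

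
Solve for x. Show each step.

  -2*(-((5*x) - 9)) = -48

Step 1. [-2*(-((5*x) - 9)) = -48] -2 out front; divide by -2, so div: -((5*x) - 9) = 24.
Step 2. [-((5*x) - 9) = 24] leading − — multiply by −1. So neg: (5*x) - 9 = -24.
Step 3. [(5*x) - 9 = -24] add 9: x sits inside (… - 9). So sub: 5*x = -15.
Step 4. [5*x = -15] 5·(inner) — divide through by 5, so div: x = -3.

Answer: x ∈ {-3}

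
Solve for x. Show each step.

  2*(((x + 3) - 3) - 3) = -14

Step 1. [2*(((x + 3) - 3) - 3) = -14] divide by the outer 2 ⇒ div: ((x + 3) - 3) - 3 = -7.
Step 2. [((x + 3) - 3) - 3 = -7] 3 comes off first (add 3). So sub: (x + 3) - 3 = -4.
Step 3. [(x + 3) - 3 = -4] -3 is outermost — add 3 both sides. So sub: x + 3 = -1.
Step 4. [x + 3 = -1] the outer +3 inverts by subtracting 3 ⇒ sub: x = -4.

Answer: x ∈ {-4}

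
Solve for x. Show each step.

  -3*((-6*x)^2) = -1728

Step 1. [-3*((-6*x)^2) = -1728] -3 out front; divide by -3, so div: (-6*x)^2 = 576.
Step 2. [(-6*x)^2 = 576] 576 ≥ 0, LHS is (·)² — take ±√, so sqrt: -6*x = 24 or -24.
Step 3. [-6*x = 24 or -24] divide by the outer -6 ⇒ div: x = -4 or 4.

Answer: x ∈ {-4, 4}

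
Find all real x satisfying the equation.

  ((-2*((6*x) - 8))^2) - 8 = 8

Step 1. [((-2*((6*x) - 8))^2) - 8 = 8] add 8: x sits inside (… - 8) ⇒ sub: (-2*((6*x) - 8))^2 = 16.
Step 2. [(-2*((6*x) - 8))^2 = 16] 16 ≥ 0, LHS is (·)² — take ±√, so sqrt: -2*((6*x) - 8) = 4 or -4.
Step 3. [-2*((6*x) - 8) = 4 or -4] -2·(inner) — divide through by -2. So div: (6*x) - 8 = -2 or 2.
Step 4. [(6*x) - 8 = -2 or 2] add 8: x sits inside (… - 8). So sub: 6*x = 6 or 10.
Step 5. [6*x = 6 or 10] divide by the outer 6, so div: x = 1 or 5/3.

Answer: x ∈ {1, 5/3}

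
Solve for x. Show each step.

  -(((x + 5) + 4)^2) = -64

Step 1. [-(((x + 5) + 4)^2) = -64] LHS negated; negate both sides. So neg: ((x + 5) + 4)^2 = 64.
Step 2. [((x + 5) + 4)^2 = 64] 64 ≥ 0, LHS is (·)² — take ±√ ⇒ sqrt: (x + 5) + 4 = 8 or -8.
Step 3. [(x + 5) + 4 = 8 or -8] peel the +4: subtract 4 from each side, so sub: x + 5 = 4 or -12.
Step 4. [x + 5 = 4 or -12] the outer +5 inverts by subtracting 5, so sub: x = -1 or -17.

Answer: x ∈ {-17, -1}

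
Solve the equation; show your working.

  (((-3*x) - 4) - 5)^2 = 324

Step 1. [(((-3*x) - 4) - 5)^2 = 324] 324 ≥ 0, LHS is (·)² — take ±√. So sqrt: ((-3*x) - 4) - 5 = 18 or -18.
Step 2. [((-3*x) - 4) - 5 = 18 or -18] peel the -5: add 5 from each side ⇒ sub: (-3*x) - 4 = 23 or -13.
Step 3. [(-3*x) - 4 = 23 or -13] 4 comes off first (add 4), so sub: -3*x = 27 or -9.
Step 4. [-3*x = 27 or -9] -3·(inner) — divide through by -3. So div: x = -9 or 3.

Answer: x ∈ {-9, 3}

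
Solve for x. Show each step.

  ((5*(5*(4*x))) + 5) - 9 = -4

Step 1. [((5*(5*(4*x))) + 5) - 9 = -4] the outer -9 inverts by adding 9, so sub: (5*(5*(4*x))) + 5 = 5.
Step 2. [(5*(5*(4*x))) + 5 = 5] the outer +5 inverts by subtracting 5 ⇒ sub: 5*(5*(4*x)) = 0.
Step 3. [5*(5*(4*x)) = 0] leading coefficient 5: divide by 5. So div: 5*(4*x) = 0.
Step 4. [5*(4*x) = 0] LHS = 5·(…); ÷5 both sides. So div: 4*x = 0.
Step 5. [4*x = 0] 4 out front; divide by 4 ⇒ div: x = 0.

Answer: x ∈ {0}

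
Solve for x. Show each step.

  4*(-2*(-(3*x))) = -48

Step 1. [4*(-2*(-(3*x))) = -48] leading coefficient 4: divide by 4, so div: -2*(-(3*x)) = -12.
Step 2. [-2*(-(3*x)) = -12] -2·(inner) — divide through by -2. So div: -(3*x) = 6.
Step 3. [-(3*x) = 6] flip signs both sides. So neg: 3*x = -6.
Step 4. [3*x = -6] leading coefficient 3: divide by 3 ⇒ div: x = -2.

Answer: x ∈ {-2}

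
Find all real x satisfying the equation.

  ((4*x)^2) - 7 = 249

Step 1. [((4*x)^2) - 7 = 249] the outer -7 inverts by adding 7, so sub: (4*x)^2 = 256.
Step 2. [(4*x)^2 = 256] √ both sides: 256 ≥ 0 gives two branches ⇒ sqrt: 4*x = 16 or -16.
Step 3. [4*x = 16 or -16] 4 out front; divide by 4 ⇒ div: x = 4 or -4.

Answer: x ∈ {-4, 4}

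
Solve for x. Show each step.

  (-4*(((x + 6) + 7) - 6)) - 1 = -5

Step 1. [(-4*(((x + 6) + 7) - 6)) - 1 = -5] -1 is outermost — add 1 both sides ⇒ sub: -4*(((x + 6) + 7) - 6) = -4.
Step 2. [-4*(((x + 6) + 7) - 6) = -4] divide by the outer -4. So div: ((x + 6) + 7) - 6 = 1.
Step 3. [((x + 6) + 7) - 6 = 1] 6 comes off first (add 6), so sub: (x + 6) + 7 = 7.
Step 4. [(x + 6) + 7 = 7] peel the +7: subtract 7 from each side. So sub: x + 6 = 0.
Step 5. [x + 6 = 0] subtract 6: x sits inside (… + 6) ⇒ sub: x = -6.

Answer: x ∈ {-6}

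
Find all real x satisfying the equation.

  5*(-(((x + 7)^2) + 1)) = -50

Step 1. [5*(-(((x + 7)^2) + 1)) = -50] leading coefficient 5: divide by 5 ⇒ div: -(((x + 7)^2) + 1) = -10.
Step 2. [-(((x + 7)^2) + 1) = -10] flip signs both sides. So neg: ((x + 7)^2) + 1 = 10.
Step 3. [((x + 7)^2) + 1 = 10] +1 is outermost — subtract 1 both sides ⇒ sub: (x + 7)^2 = 9.
Step 4. [(x + 7)^2 = 9] 9 ≥ 0, LHS is (·)² — take ±√ ⇒ sqrt: x + 7 = 3 or -3.
Step 5. [x + 7 = 3 or -3] +7 is outermost — subtract 7 both sides ⇒ sub: x = -4 or -10.

Answer: x ∈ {-10, -4}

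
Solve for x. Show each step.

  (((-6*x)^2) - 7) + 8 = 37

Step 1. [(((-6*x)^2) - 7) + 8 = 37] 8 comes off first (subtract 8). So sub: ((-6*x)^2) - 7 = 29.
Step 2. [((-6*x)^2) - 7 = 29] -7 is outermost — add 7 both sides ⇒ sub: (-6*x)^2 = 36.
Step 3. [(-6*x)^2 = 36] LHS squared, RHS 36 ≥ 0: apply √ (±), so sqrt: -6*x = 6 or -6.
Step 4. [-6*x = 6 or -6] LHS = -6·(…); ÷-6 both sides ⇒ div: x = -1 or 1.

Answer: x ∈ {-1, 1}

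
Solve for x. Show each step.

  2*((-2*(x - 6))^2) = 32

Step 1. [2*((-2*(x - 6))^2) = 32] leading coefficient 2: divide by 2 ⇒ div: (-2*(x - 6))^2 = 16.
Step 2. [(-2*(x - 6))^2 = 16] √ both sides: 16 ≥ 0 gives two branches ⇒ sqrt: -2*(x - 6) = 4 or -4.
Step 3. [-2*(x - 6) = 4 or -4] LHS = -2·(…); ÷-2 both sides, so div: x - 6 = -2 or 2.
Step 4. [x - 6 = -2 or 2] the outer -6 inverts by adding 6, so sub: x = 4 or 8.

Answer: x ∈ {4, 8}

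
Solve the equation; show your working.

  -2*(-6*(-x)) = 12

Step 1. [-2*(-6*(-x)) = 12] LHS = -2·(…); ÷-2 both sides ⇒ div: -6*(-x) = -6.
Step 2. [-6*(-x) = -6] LHS = -6·(…); ÷-6 both sides, so div: -x = 1.
Step 3. [-x = 1] flip signs both sides. So neg: x = -1.

Answer: x ∈ {-1}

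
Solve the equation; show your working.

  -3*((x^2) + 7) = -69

Step 1. [-3*((x^2) + 7) = -69] -3 out front; divide by -3, so div: (x^2) + 7 = 23.
Step 2. [(x^2) + 7 = 23] 7 comes off first (subtract 7). So sub: x^2 = 16.
Step 3. [x^2 = 16] √ both sides: 16 ≥ 0 gives two branches, so sqrt: x = 4 or -4.

Answer: x ∈ {-4, 4}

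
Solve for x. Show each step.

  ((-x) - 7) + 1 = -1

Step 1. [((-x) - 7) + 1 = -1] peel the +1: subtract 1 from each side ⇒ sub: (-x) - 7 = -2.
Step 2. [(-x) - 7 = -2] the outer -7 inverts by adding 7. So sub: -x = 5.
Step 3. [-x = 5] LHS negated; negate both sides. So neg: x = -5.

Answer: x ∈ {-5}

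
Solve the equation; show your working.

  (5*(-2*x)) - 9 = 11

Step 1. [(5*(-2*x)) - 9 = 11] peel the -9: add 9 from each side ⇒ sub: 5*(-2*x) = 20.
Step 2. [5*(-2*x) = 20] 5 out front; divide by 5. So div: -2*x = 4.
Step 3. [-2*x = 4] -2·(inner) — divide through by -2, so div: x = -2.

Answer: x ∈ {-2}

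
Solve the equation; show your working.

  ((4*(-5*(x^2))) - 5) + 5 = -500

Step 1. [((4*(-5*(x^2))) - 5) + 5 = -500] peel the +5: subtract 5 from each side. So sub: (4*(-5*(x^2))) - 5 = -505.
Step 2. [(4*(-5*(x^2))) - 5 = -505] add 5: x sits inside (… - 5), so sub: 4*(-5*(x^2)) = -500.
Step 3. [4*(-5*(x^2)) = -500] 4 out front; divide by 4 ⇒ div: -5*(x^2) = -125.
Step 4. [-5*(x^2) = -125] -5 out front; divide by -5. So div: x^2 = 25.
Step 5. [x^2 = 25] √ both sides: 25 ≥ 0 gives two branches. So sqrt: x = 5 or -5.

Answer: x ∈ {-5, 5}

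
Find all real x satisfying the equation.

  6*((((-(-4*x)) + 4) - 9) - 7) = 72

Step 1. [6*((((-(-4*x)) + 4) - 9) - 7) = 72] 6 out front; divide by 6, so div: (((-(-4*x)) + 4) - 9) - 7 = 12.
Step 2. [(((-(-4*x)) + 4) - 9) - 7 = 12] add 7: x sits inside (… - 7). So sub: ((-(-4*x)) + 4) - 9 = 19.
Step 3. [((-(-4*x)) + 4) - 9 = 19] -9 is outermost — add 9 both sides ⇒ sub: (-(-4*x)) + 4 = 28.
Step 4. [(-(-4*x)) + 4 = 28] subtract 4: x sits inside (… + 4). So sub: -(-4*x) = 24.
Step 5. [-(-4*x) = 24] LHS negated; negate both sides. So neg: -4*x = -24.
Step 6. [-4*x = -24] LHS = -4·(…); ÷-4 both sides ⇒ div: x = 6.

Answer: x ∈ {6}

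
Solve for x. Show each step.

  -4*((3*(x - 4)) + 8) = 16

Step 1. [-4*((3*(x - 4)) + 8) = 16] -4·(inner) — divide through by -4, so div: (3*(x - 4)) + 8 = -4.
Step 2. [(3*(x - 4)) + 8 = -4] subtract 8: x sits inside (… + 8), so sub: 3*(x - 4) = -12.
Step 3. [3*(x - 4) = -12] leading coefficient 3: divide by 3 ⇒ div: x - 4 = -4.
Step 4. [x - 4 = -4] -4 is outermost — add 4 both sides ⇒ sub: x = 0.

Answer: x ∈ {0}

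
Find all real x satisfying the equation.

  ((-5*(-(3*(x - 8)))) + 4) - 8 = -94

Step 1. [((-5*(-(3*(x - 8)))) + 4) - 8 = -94] add 8: x sits inside (… - 8), so sub: (-5*(-(3*(x - 8)))) + 4 = -86.
Step 2. [(-5*(-(3*(x - 8)))) + 4 = -86] subtract 4: x sits inside (… + 4). So sub: -5*(-(3*(x - 8))) = -90.
Step 3. [-5*(-(3*(x - 8))) = -90] divide by the outer -5 ⇒ div: -(3*(x - 8)) = 18.
Step 4. [-(3*(x - 8)) = 18] flip signs both sides. So neg: 3*(x - 8) = -18.
Step 5. [3*(x - 8) = -18] LHS = 3·(…); ÷3 both sides ⇒ div: x - 8 = -6.
Step 6. [x - 8 = -6] peel the -8: add 8 from each side ⇒ sub: x = 2.

Answer: x ∈ {2}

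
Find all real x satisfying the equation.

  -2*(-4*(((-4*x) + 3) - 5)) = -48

Step 1. [-2*(-4*(((-4*x) + 3) - 5)) = -48] LHS = -2·(…); ÷-2 both sides ⇒ div: -4*(((-4*x) + 3) - 5) = 24.
Step 2. [-4*(((-4*x) + 3) - 5) = 24] -4 out front; divide by -4. So div: ((-4*x) + 3) - 5 = -6.
Step 3. [((-4*x) + 3) - 5 = -6] peel the -5: add 5 from each side. So sub: (-4*x) + 3 = -1.
Step 4. [(-4*x) + 3 = -1] the outer +3 inverts by subtracting 3 ⇒ sub: -4*x = -4.
Step 5. [-4*x = -4] LHS = -4·(…); ÷-4 both sides ⇒ div: x = 1.

Answer: x ∈ {1}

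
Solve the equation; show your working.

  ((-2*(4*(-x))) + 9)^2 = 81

Step 1. [((-2*(4*(-x))) + 9)^2 = 81] LHS squared, RHS 81 ≥ 0: apply √ (±). So sqrt: (-2*(4*(-x))) + 9 = 9 or -9.
Step 2. [(-2*(4*(-x))) + 9 = 9 or -9] subtract 9: x sits inside (… + 9). So sub: -2*(4*(-x)) = 0 or -18.
Step 3. [-2*(4*(-x)) = 0 or -18] divide by the outer -2 ⇒ div: 4*(-x) = 0 or 9.
Step 4. [4*(-x) = 0 or 9] 4·(inner) — divide through by 4 ⇒ div: -x = 0 or 9/4.
Step 5. [-x = 0 or 9/4] LHS negated; negate both sides, so neg: x = 0 or -9/4.

Answer: x ∈ {-9/4, 0}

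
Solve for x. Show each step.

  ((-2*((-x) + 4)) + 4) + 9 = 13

Step 1. [((-2*((-x) + 4)) + 4) + 9 = 13] peel the +9: subtract 9 from each side ⇒ sub: (-2*((-x) + 4)) + 4 = 4.
Step 2. [(-2*((-x) + 4)) + 4 = 4] subtract 4: x sits inside (… + 4) ⇒ sub: -2*((-x) + 4) = 0.
Step 3. [-2*((-x) + 4) = 0] -2 out front; divide by -2, so div: (-x) + 4 = 0.
Step 4. [(-x) + 4 = 0] the outer +4 inverts by subtracting 4 ⇒ sub: -x = -4.
Step 5. [-x = -4] flip signs both sides, so neg: x = 4.

Answer: x ∈ {4}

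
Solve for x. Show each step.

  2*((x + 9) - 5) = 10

Step 1. [2*((x + 9) - 5) = 10] LHS = 2·(…); ÷2 both sides ⇒ div: (x + 9) - 5 = 5.
Step 2. [(x + 9) - 5 = 5] 5 comes off first (add 5) ⇒ sub: x + 9 = 10.
Step 3. [x + 9 = 10] the outer +9 inverts by subtracting 9 ⇒ sub: x = 1.

Answer: x ∈ {1}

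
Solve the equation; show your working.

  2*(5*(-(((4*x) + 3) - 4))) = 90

Step 1. [2*(5*(-(((4*x) + 3) - 4))) = 90] 2 out front; divide by 2, so div: 5*(-(((4*x) + 3) - 4)) = 45.
Step 2. [5*(-(((4*x) + 3) - 4)) = 45] LHS = 5·(…); ÷5 both sides, so div: -(((4*x) + 3) - 4) = 9.
Step 3. [-(((4*x) + 3) - 4) = 9] leading − — multiply by −1 ⇒ neg: ((4*x) + 3) - 4 = -9.
Step 4. [((4*x) + 3) - 4 = -9] add 4: x sits inside (… - 4). So sub: (4*x) + 3 = -5.
Step 5. [(4*x) + 3 = -5] subtract 3: x sits inside (… + 3). So sub: 4*x = -8.
Step 6. [4*x = -8] 4 out front; divide by 4. So div: x = -2.

Answer: x ∈ {-2}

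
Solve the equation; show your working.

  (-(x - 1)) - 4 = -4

Step 1. [(-(x - 1)) - 4 = -4] add 4: x sits inside (… - 4), so sub: -(x - 1) = 0.
Step 2. [-(x - 1) = 0] flip signs both sides. So neg: x - 1 = 0.
Step 3. [x - 1 = 0] the outer -1 inverts by adding 1. So sub: x = 1.

Answer: x ∈ {1}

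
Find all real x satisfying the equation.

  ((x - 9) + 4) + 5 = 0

Step 1. [((x - 9) + 4) + 5 = 0] subtract 5: x sits inside (… + 5). So sub: (x - 9) + 4 = -5.
Step 2. [(x - 9) + 4 = -5] +4 is outermost — subtract 4 both sides. So sub: x - 9 = -9.
Step 3. [x - 9 = -9] the outer -9 inverts by adding 9, so sub: x = 0.

Answer: x ∈ {0}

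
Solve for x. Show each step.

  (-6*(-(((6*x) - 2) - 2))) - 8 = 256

Step 1. [(-6*(-(((6*x) - 2) - 2))) - 8 = 256] add 8: x sits inside (… - 8) ⇒ sub: -6*(-(((6*x) - 2) - 2)) = 264.
Step 2. [-6*(-(((6*x) - 2) - 2)) = 264] leading coefficient -6: divide by -6. So div: -(((6*x) - 2) - 2) = -44.
Step 3. [-(((6*x) - 2) - 2) = -44] flip signs both sides. So neg: ((6*x) - 2) - 2 = 44.
Step 4. [((6*x) - 2) - 2 = 44] 2 comes off first (add 2), so sub: (6*x) - 2 = 46.
Step 5. [(6*x) - 2 = 46] 2 comes off first (add 2) ⇒ sub: 6*x = 48.
Step 6. [6*x = 48] leading coefficient 6: divide by 6. So div: x = 8.

Answer: x ∈ {8}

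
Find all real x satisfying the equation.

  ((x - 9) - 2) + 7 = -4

Step 1. [((x - 9) - 2) + 7 = -4] subtract 7: x sits inside (… + 7). So sub: (x - 9) - 2 = -11.
Step 2. [(x - 9) - 2 = -11] -2 is outermost — add 2 both sides, so sub: x - 9 = -9.
Step 3. [x - 9 = -9] the outer -9 inverts by adding 9 ⇒ sub: x = 0.

Answer: x ∈ {0}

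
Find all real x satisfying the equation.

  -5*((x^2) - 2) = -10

Step 1. [-5*((x^2) - 2) = -10] LHS = -5·(…); ÷-5 both sides, so div: (x^2) - 2 = 2.
Step 2. [(x^2) - 2 = 2] 2 comes off first (add 2) ⇒ sub: x^2 = 4.
Step 3. [x^2 = 4] √ both sides: 4 ≥ 0 gives two branches ⇒ sqrt: x = 2 or -2.

Answer: x ∈ {-2, 2}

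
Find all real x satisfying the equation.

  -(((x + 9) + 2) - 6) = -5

Step 1. [-(((x + 9) + 2) - 6) = -5] LHS negated; negate both sides. So neg: ((x + 9) + 2) - 6 = 5.
Step 2. [((x + 9) + 2) - 6 = 5] peel the -6: add 6 from each side, so sub: (x + 9) + 2 = 11.
Step 3. [(x + 9) + 2 = 11] 2 comes off first (subtract 2) ⇒ sub: x + 9 = 9.
Step 4. [x + 9 = 9] 9 comes off first (subtract 9) ⇒ sub: x = 0.

Answer: x ∈ {0}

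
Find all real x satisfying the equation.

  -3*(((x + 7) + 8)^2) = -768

Step 1. [-3*(((x + 7) + 8)^2) = -768] LHS = -3·(…); ÷-3 both sides, so div: ((x + 7) + 8)^2 = 256.
Step 2. [((x + 7) + 8)^2 = 256] √ both sides: 256 ≥ 0 gives two branches, so sqrt: (x + 7) + 8 = 16 or -16.
Step 3. [(x + 7) + 8 = 16 or -16] the outer +8 inverts by subtracting 8. So sub: x + 7 = 8 or -24.
Step 4. [x + 7 = 8 or -24] +7 is outermost — subtract 7 both sides. So sub: x = 1 or -31.

Answer: x ∈ {-31, 1}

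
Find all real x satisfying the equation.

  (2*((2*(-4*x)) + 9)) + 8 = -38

Step 1. [(2*((2*(-4*x)) + 9)) + 8 = -38] common factor 2 (LHS and -38) — divide through, so factor: ((2*(-4*x)) + 9) + 4 = -19.
Step 2. [((2*(-4*x)) + 9) + 4 = -19] the outer +4 inverts by subtracting 4, so sub: (2*(-4*x)) + 9 = -23.
Step 3. [(2*(-4*x)) + 9 = -23] peel the +9: subtract 9 from each side. So sub: 2*(-4*x) = -32.
Step 4. [2*(-4*x) = -32] divide by the outer 2, so div: -4*x = -16.
Step 5. [-4*x = -16] -4·(inner) — divide through by -4. So div: x = 4.

Answer: x ∈ {4}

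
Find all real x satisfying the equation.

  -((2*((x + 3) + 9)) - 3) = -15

Step 1. [-((2*((x + 3) + 9)) - 3) = -15] LHS negated; negate both sides ⇒ neg: (2*((x + 3) + 9)) - 3 = 15.
Step 2. [(2*((x + 3) + 9)) - 3 = 15] 3 comes off first (add 3) ⇒ sub: 2*((x + 3) + 9) = 18.
Step 3. [2*((x + 3) + 9) = 18] 2 out front; divide by 2 ⇒ div: (x + 3) + 9 = 9.
Step 4. [(x + 3) + 9 = 9] +9 is outermost — subtract 9 both sides ⇒ sub: x + 3 = 0.
Step 5. [x + 3 = 0] subtract 3: x sits inside (… + 3), so sub: x = -3.

Answer: x ∈ {-3}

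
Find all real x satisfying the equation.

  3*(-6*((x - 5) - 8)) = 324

Step 1. [3*(-6*((x - 5) - 8)) = 324] 3·(inner) — divide through by 3 ⇒ div: -6*((x - 5) - 8) = 108.
Step 2. [-6*((x - 5) - 8) = 108] -6 out front; divide by -6 ⇒ div: (x - 5) - 8 = -18.
Step 3. [(x - 5) - 8 = -18] add 8: x sits inside (… - 8), so sub: x - 5 = -10.
Step 4. [x - 5 = -10] add 5: x sits inside (… - 5) ⇒ sub: x = -5.

Answer: x ∈ {-5}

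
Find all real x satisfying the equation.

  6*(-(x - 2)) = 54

Step 1. [6*(-(x - 2)) = 54] leading coefficient 6: divide by 6. So div: -(x - 2) = 9.
Step 2. [-(x - 2) = 9] leading − — multiply by −1. So neg: x - 2 = -9.
Step 3. [x - 2 = -9] 2 comes off first (add 2) ⇒ sub: x = -7.

Answer: x ∈ {-7}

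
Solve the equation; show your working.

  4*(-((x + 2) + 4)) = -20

Step 1. [4*(-((x + 2) + 4)) = -20] 4·(inner) — divide through by 4, so div: -((x + 2) + 4) = -5.
Step 2. [-((x + 2) + 4) = -5] leading − — multiply by −1 ⇒ neg: (x + 2) + 4 = 5.
Step 3. [(x + 2) + 4 = 5] subtract 4: x sits inside (… + 4) ⇒ sub: x + 2 = 1.
Step 4. [x + 2 = 1] +2 is outermost — subtract 2 both sides. So sub: x = -1.

Answer: x ∈ {-1}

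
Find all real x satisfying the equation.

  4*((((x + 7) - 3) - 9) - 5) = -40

Step 1. [4*((((x + 7) - 3) - 9) - 5) = -40] 4 out front; divide by 4, so div: (((x + 7) - 3) - 9) - 5 = -10.
Step 2. [(((x + 7) - 3) - 9) - 5 = -10] add 5: x sits inside (… - 5). So sub: ((x + 7) - 3) - 9 = -5.
Step 3. [((x + 7) - 3) - 9 = -5] -9 is outermost — add 9 both sides, so sub: (x + 7) - 3 = 4.
Step 4. [(x + 7) - 3 = 4] 3 comes off first (add 3), so sub: x + 7 = 7.
Step 5. [x + 7 = 7] the outer +7 inverts by subtracting 7 ⇒ sub: x = 0.

Answer: x ∈ {0}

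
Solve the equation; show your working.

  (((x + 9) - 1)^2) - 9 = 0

Step 1. [(((x + 9) - 1)^2) - 9 = 0] 9 comes off first (add 9) ⇒ sub: ((x + 9) - 1)^2 = 9.
Step 2. [((x + 9) - 1)^2 = 9] √ both sides: 9 ≥ 0 gives two branches, so sqrt: (x + 9) - 1 = 3 or -3.
Step 3. [(x + 9) - 1 = 3 or -3] the outer -1 inverts by adding 1 ⇒ sub: x + 9 = 4 or -2.
Step 4. [x + 9 = 4 or -2] +9 is outermost — subtract 9 both sides. So sub: x = -5 or -11.

Answer: x ∈ {-11, -5}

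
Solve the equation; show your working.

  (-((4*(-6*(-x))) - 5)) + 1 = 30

Step 1. [(-((4*(-6*(-x))) - 5)) + 1 = 30] +1 is outermost — subtract 1 both sides. So sub: -((4*(-6*(-x))) - 5) = 29.
Step 2. [-((4*(-6*(-x))) - 5) = 29] flip signs both sides. So neg: (4*(-6*(-x))) - 5 = -29.
Step 3. [(4*(-6*(-x))) - 5 = -29] the outer -5 inverts by adding 5, so sub: 4*(-6*(-x)) = -24.
Step 4. [4*(-6*(-x)) = -24] 4·(inner) — divide through by 4 ⇒ div: -6*(-x) = -6.
Step 5. [-6*(-x) = -6] LHS = -6·(…); ÷-6 both sides, so div: -x = 1.
Step 6. [-x = 1] flip signs both sides, so neg: x = -1.

Answer: x ∈ {-1}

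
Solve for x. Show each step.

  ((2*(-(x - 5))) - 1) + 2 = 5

Step 1. [((2*(-(x - 5))) - 1) + 2 = 5] +2 is outermost — subtract 2 both sides. So sub: (2*(-(x - 5))) - 1 = 3.
Step 2. [(2*(-(x - 5))) - 1 = 3] add 1: x sits inside (… - 1) ⇒ sub: 2*(-(x - 5)) = 4.
Step 3. [2*(-(x - 5)) = 4] LHS = 2·(…); ÷2 both sides. So div: -(x - 5) = 2.
Step 4. [-(x - 5) = 2] leading − — multiply by −1, so neg: x - 5 = -2.
Step 5. [x - 5 = -2] 5 comes off first (add 5) ⇒ sub: x = 3.

Answer: x ∈ {3}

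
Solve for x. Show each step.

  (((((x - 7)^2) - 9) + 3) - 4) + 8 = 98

Step 1. [(((((x - 7)^2) - 9) + 3) - 4) + 8 = 98] the outer +8 inverts by subtracting 8. So sub: ((((x - 7)^2) - 9) + 3) - 4 = 90.
Step 2. [((((x - 7)^2) - 9) + 3) - 4 = 90] the outer -4 inverts by adding 4. So sub: (((x - 7)^2) - 9) + 3 = 94.
Step 3. [(((x - 7)^2) - 9) + 3 = 94] +3 is outermost — subtract 3 both sides, so sub: ((x - 7)^2) - 9 = 91.
Step 4. [((x - 7)^2) - 9 = 91] add 9: x sits inside (… - 9). So sub: (x - 7)^2 = 100.
Step 5. [(x - 7)^2 = 100] √ both sides: 100 ≥ 0 gives two branches, so sqrt: x - 7 = 10 or -10.
Step 6. [x - 7 = 10 or -10] 7 comes off first (add 7). So sub: x = 17 or -3.

Answer: x ∈ {-3, 17}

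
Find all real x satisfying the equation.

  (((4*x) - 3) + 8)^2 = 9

Step 1. [(((4*x) - 3) + 8)^2 = 9] LHS squared, RHS 9 ≥ 0: apply √ (±). So sqrt: ((4*x) - 3) + 8 = 3 or -3.
Step 2. [((4*x) - 3) + 8 = 3 or -3] subtract 8: x sits inside (… + 8) ⇒ sub: (4*x) - 3 = -5 or -11.
Step 3. [(4*x) - 3 = -5 or -11] add 3: x sits inside (… - 3). So sub: 4*x = -2 or -8.
Step 4. [4*x = -2 or -8] LHS = 4·(…); ÷4 both sides ⇒ div: x = -1/2 or -2.

Answer: x ∈ {-2, -1/2}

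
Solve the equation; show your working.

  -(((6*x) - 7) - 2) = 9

Step 1. [-(((6*x) - 7) - 2) = 9] LHS negated; negate both sides ⇒ neg: ((6*x) - 7) - 2 = -9.
Step 2. [((6*x) - 7) - 2 = -9] peel the -2: add 2 from each side. So sub: (6*x) - 7 = -7.
Step 3. [(6*x) - 7 = -7] -7 is outermost — add 7 both sides ⇒ sub: 6*x = 0.
Step 4. [6*x = 0] divide by the outer 6 ⇒ div: x = 0.

Answer: x ∈ {0}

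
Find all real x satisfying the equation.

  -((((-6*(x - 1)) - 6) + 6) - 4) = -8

Step 1. [-((((-6*(x - 1)) - 6) + 6) - 4) = -8] leading − — multiply by −1. So neg: (((-6*(x - 1)) - 6) + 6) - 4 = 8.
Step 2. [(((-6*(x - 1)) - 6) + 6) - 4 = 8] -4 is outermost — add 4 both sides. So sub: ((-6*(x - 1)) - 6) + 6 = 12.
Step 3. [((-6*(x - 1)) - 6) + 6 = 12] +6 is outermost — subtract 6 both sides. So sub: (-6*(x - 1)) - 6 = 6.
Step 4. [(-6*(x - 1)) - 6 = 6] -6 divides every term; factor it out, so factor: (x - 1) + 1 = -1.
Step 5. [(x - 1) + 1 = -1] the outer +1 inverts by subtracting 1. So sub: x - 1 = -2.
Step 6. [x - 1 = -2] peel the -1: add 1 from each side. So sub: x = -1.

Answer: x ∈ {-1}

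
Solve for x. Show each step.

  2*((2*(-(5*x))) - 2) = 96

Step 1. [2*((2*(-(5*x))) - 2) = 96] divide by the outer 2, so div: (2*(-(5*x))) - 2 = 48.
Step 2. [(2*(-(5*x))) - 2 = 48] 2 divides every term; factor it out ⇒ factor: (-(5*x)) - 1 = 24.
Step 3. [(-(5*x)) - 1 = 24] -1 is outermost — add 1 both sides ⇒ sub: -(5*x) = 25.
Step 4. [-(5*x) = 25] leading − — multiply by −1 ⇒ neg: 5*x = -25.
Step 5. [5*x = -25] divide by the outer 5 ⇒ div: x = -5.

Answer: x ∈ {-5}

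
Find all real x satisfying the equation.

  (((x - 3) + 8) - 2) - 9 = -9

Step 1. [(((x - 3) + 8) - 2) - 9 = -9] peel the -9: add 9 from each side ⇒ sub: ((x - 3) + 8) - 2 = 0.
Step 2. [((x - 3) + 8) - 2 = 0] -2 is outermost — add 2 both sides. So sub: (x - 3) + 8 = 2.
Step 3. [(x - 3) + 8 = 2] peel the +8: subtract 8 from each side ⇒ sub: x - 3 = -6.
Step 4. [x - 3 = -6] peel the -3: add 3 from each side. So sub: x = -3.

Answer: x ∈ {-3}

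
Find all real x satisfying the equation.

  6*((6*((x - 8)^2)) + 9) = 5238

Step 1. [6*((6*((x - 8)^2)) + 9) = 5238] divide by the outer 6. So div: (6*((x - 8)^2)) + 9 = 873.
Step 2. [(6*((x - 8)^2)) + 9 = 873] 9 comes off first (subtract 9) ⇒ sub: 6*((x - 8)^2) = 864.
Step 3. [6*((x - 8)^2) = 864] leading coefficient 6: divide by 6, so div: (x - 8)^2 = 144.
Step 4. [(x - 8)^2 = 144] 144 ≥ 0, LHS is (·)² — take ±√, so sqrt: x - 8 = 12 or -12.
Step 5. [x - 8 = 12 or -12] -8 is outermost — add 8 both sides, so sub: x = 20 or -4.

Answer: x ∈ {-4, 20}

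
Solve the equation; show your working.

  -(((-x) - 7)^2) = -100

Step 1. [-(((-x) - 7)^2) = -100] leading − — multiply by −1. So neg: ((-x) - 7)^2 = 100.
Step 2. [((-x) - 7)^2 = 100] 100 ≥ 0, LHS is (·)² — take ±√, so sqrt: (-x) - 7 = 10 or -10.
Step 3. [(-x) - 7 = 10 or -10] peel the -7: add 7 from each side. So sub: -x = 17 or -3.
Step 4. [-x = 17 or -3] leading − — multiply by −1 ⇒ neg: x = -17 or 3.

Answer: x ∈ {-17, 3}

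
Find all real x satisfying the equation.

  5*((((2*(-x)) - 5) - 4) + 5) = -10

Step 1. [5*((((2*(-x)) - 5) - 4) + 5) = -10] divide by the outer 5 ⇒ div: (((2*(-x)) - 5) - 4) + 5 = -2.
Step 2. [(((2*(-x)) - 5) - 4) + 5 = -2] the outer +5 inverts by subtracting 5. So sub: ((2*(-x)) - 5) - 4 = -7.
Step 3. [((2*(-x)) - 5) - 4 = -7] add 4: x sits inside (… - 4). So sub: (2*(-x)) - 5 = -3.
Step 4. [(2*(-x)) - 5 = -3] add 5: x sits inside (… - 5). So sub: 2*(-x) = 2.
Step 5. [2*(-x) = 2] leading coefficient 2: divide by 2. So div: -x = 1.
Step 6. [-x = 1] flip signs both sides, so neg: x = -1.

Answer: x ∈ {-1}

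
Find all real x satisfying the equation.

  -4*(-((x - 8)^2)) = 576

Step 1. [-4*(-((x - 8)^2)) = 576] leading coefficient -4: divide by -4. So div: -((x - 8)^2) = -144.
Step 2. [-((x - 8)^2) = -144] flip signs both sides. So neg: (x - 8)^2 = 144.
Step 3. [(x - 8)^2 = 144] 144 ≥ 0, LHS is (·)² — take ±√, so sqrt: x - 8 = 12 or -12.
Step 4. [x - 8 = 12 or -12] -8 is outermost — add 8 both sides ⇒ sub: x = 20 or -4.

Answer: x ∈ {-4, 20}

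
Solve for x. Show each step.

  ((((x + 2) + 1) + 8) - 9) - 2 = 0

Step 1. [((((x + 2) + 1) + 8) - 9) - 2 = 0] add 2: x sits inside (… - 2), so sub: (((x + 2) + 1) + 8) - 9 = 2.
Step 2. [(((x + 2) + 1) + 8) - 9 = 2] add 9: x sits inside (… - 9), so sub: ((x + 2) + 1) + 8 = 11.
Step 3. [((x + 2) + 1) + 8 = 11] subtract 8: x sits inside (… + 8), so sub: (x + 2) + 1 = 3.
Step 4. [(x + 2) + 1 = 3] subtract 1: x sits inside (… + 1), so sub: x + 2 = 2.
Step 5. [x + 2 = 2] +2 is outermost — subtract 2 both sides. So sub: x = 0.

Answer: x ∈ {0}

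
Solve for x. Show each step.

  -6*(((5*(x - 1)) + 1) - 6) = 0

Step 1. [-6*(((5*(x - 1)) + 1) - 6) = 0] leading coefficient -6: divide by -6 ⇒ div: ((5*(x - 1)) + 1) - 6 = 0.
Step 2. [((5*(x - 1)) + 1) - 6 = 0] 6 comes off first (add 6). So sub: (5*(x - 1)) + 1 = 6.
Step 3. [(5*(x - 1)) + 1 = 6] the outer +1 inverts by subtracting 1. So sub: 5*(x - 1) = 5.
Step 4. [5*(x - 1) = 5] divide by the outer 5 ⇒ div: x - 1 = 1.
Step 5. [x - 1 = 1] 1 comes off first (add 1). So sub: x = 2.

Answer: x ∈ {2}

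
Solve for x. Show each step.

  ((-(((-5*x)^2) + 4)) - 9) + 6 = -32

Step 1. [((-(((-5*x)^2) + 4)) - 9) + 6 = -32] the outer +6 inverts by subtracting 6 ⇒ sub: (-(((-5*x)^2) + 4)) - 9 = -38.
Step 2. [(-(((-5*x)^2) + 4)) - 9 = -38] peel the -9: add 9 from each side ⇒ sub: -(((-5*x)^2) + 4) = -29.
Step 3. [-(((-5*x)^2) + 4) = -29] leading − — multiply by −1 ⇒ neg: ((-5*x)^2) + 4 = 29.
Step 4. [((-5*x)^2) + 4 = 29] +4 is outermost — subtract 4 both sides ⇒ sub: (-5*x)^2 = 25.
Step 5. [(-5*x)^2 = 25] √ both sides: 25 ≥ 0 gives two branches. So sqrt: -5*x = 5 or -5.
Step 6. [-5*x = 5 or -5] -5·(inner) — divide through by -5, so div: x = -1 or 1.

Answer: x ∈ {-1, 1}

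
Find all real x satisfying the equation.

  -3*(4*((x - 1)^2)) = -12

Step 1. [-3*(4*((x - 1)^2)) = -12] -3 out front; divide by -3, so div: 4*((x - 1)^2) = 4.
Step 2. [4*((x - 1)^2) = 4] leading coefficient 4: divide by 4, so div: (x - 1)^2 = 1.
Step 3. [(x - 1)^2 = 1] 1 ≥ 0, LHS is (·)² — take ±√. So sqrt: x - 1 = 1 or -1.
Step 4. [x - 1 = 1 or -1] 1 comes off first (add 1), so sub: x = 2 or 0.

Answer: x ∈ {0, 2}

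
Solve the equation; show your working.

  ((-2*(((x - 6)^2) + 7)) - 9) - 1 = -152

Step 1. [((-2*(((x - 6)^2) + 7)) - 9) - 1 = -152] the outer -1 inverts by adding 1. So sub: (-2*(((x - 6)^2) + 7)) - 9 = -151.
Step 2. [(-2*(((x - 6)^2) + 7)) - 9 = -151] -9 is outermost — add 9 both sides. So sub: -2*(((x - 6)^2) + 7) = -142.
Step 3. [-2*(((x - 6)^2) + 7) = -142] divide by the outer -2. So div: ((x - 6)^2) + 7 = 71.
Step 4. [((x - 6)^2) + 7 = 71] 7 comes off first (subtract 7). So sub: (x - 6)^2 = 64.
Step 5. [(x - 6)^2 = 64] 64 ≥ 0, LHS is (·)² — take ±√ ⇒ sqrt: x - 6 = 8 or -8.
Step 6. [x - 6 = 8 or -8] 6 comes off first (add 6) ⇒ sub: x = 14 or -2.

Answer: x ∈ {-2, 14}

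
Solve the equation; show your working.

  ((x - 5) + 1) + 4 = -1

Step 1. [((x - 5) + 1) + 4 = -1] +4 is outermost — subtract 4 both sides. So sub: (x - 5) + 1 = -5.
Step 2. [(x - 5) + 1 = -5] subtract 1: x sits inside (… + 1), so sub: x - 5 = -6.
Step 3. [x - 5 = -6] the outer -5 inverts by adding 5, so sub: x = -1.

Answer: x ∈ {-1}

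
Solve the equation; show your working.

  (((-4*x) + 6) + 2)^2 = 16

Step 1. [(((-4*x) + 6) + 2)^2 = 16] LHS squared, RHS 16 ≥ 0: apply √ (±). So sqrt: ((-4*x) + 6) + 2 = 4 or -4.
Step 2. [((-4*x) + 6) + 2 = 4 or -4] subtract 2: x sits inside (… + 2). So sub: (-4*x) + 6 = 2 or -6.
Step 3. [(-4*x) + 6 = 2 or -6] 6 comes off first (subtract 6). So sub: -4*x = -4 or -12.
Step 4. [-4*x = -4 or -12] leading coefficient -4: divide by -4. So div: x = 1 or 3.

Answer: x ∈ {1, 3}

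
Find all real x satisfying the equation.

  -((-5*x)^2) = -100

Step 1. [-((-5*x)^2) = -100] LHS negated; negate both sides, so neg: (-5*x)^2 = 100.
Step 2. [(-5*x)^2 = 100] LHS squared, RHS 100 ≥ 0: apply √ (±), so sqrt: -5*x = 10 or -10.
Step 3. [-5*x = 10 or -10] divide by the outer -5, so div: x = -2 or 2.

Answer: x ∈ {-2, 2}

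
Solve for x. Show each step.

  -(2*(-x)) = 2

Step 1. [-(2*(-x)) = 2] flip signs both sides ⇒ neg: 2*(-x) = -2.
Step 2. [2*(-x) = -2] LHS = 2·(…); ÷2 both sides ⇒ div: -x = -1.
Step 3. [-x = -1] flip signs both sides ⇒ neg: x = 1.

Answer: x ∈ {1}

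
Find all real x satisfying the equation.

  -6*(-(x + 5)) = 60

Step 1. [-6*(-(x + 5)) = 60] leading coefficient -6: divide by -6, so div: -(x + 5) = -10.
Step 2. [-(x + 5) = -10] LHS negated; negate both sides, so neg: x + 5 = 10.
Step 3. [x + 5 = 10] the outer +5 inverts by subtracting 5. So sub: x = 5.

Answer: x ∈ {5}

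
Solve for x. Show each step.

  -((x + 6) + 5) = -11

Step 1. [-((x + 6) + 5) = -11] LHS negated; negate both sides, so neg: (x + 6) + 5 = 11.
Step 2. [(x + 6) + 5 = 11] +5 is outermost — subtract 5 both sides ⇒ sub: x + 6 = 6.
Step 3. [x + 6 = 6] subtract 6: x sits inside (… + 6), so sub: x = 0.

Answer: x ∈ {0}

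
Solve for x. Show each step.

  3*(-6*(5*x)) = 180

Step 1. [3*(-6*(5*x)) = 180] leading coefficient 3: divide by 3, so div: -6*(5*x) = 60.
Step 2. [-6*(5*x) = 60] leading coefficient -6: divide by -6, so div: 5*x = -10.
Step 3. [5*x = -10] 5·(inner) — divide through by 5. So div: x = -2.

Answer: x ∈ {-2}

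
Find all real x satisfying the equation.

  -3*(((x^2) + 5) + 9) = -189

Step 1. [-3*(((x^2) + 5) + 9) = -189] -3·(inner) — divide through by -3. So div: ((x^2) + 5) + 9 = 63.
Step 2. [((x^2) + 5) + 9 = 63] subtract 9: x sits inside (… + 9) ⇒ sub: (x^2) + 5 = 54.
Step 3. [(x^2) + 5 = 54] peel the +5: subtract 5 from each side. So sub: x^2 = 49.
Step 4. [x^2 = 49] LHS squared, RHS 49 ≥ 0: apply √ (±), so sqrt: x = 7 or -7.

Answer: x ∈ {-7, 7}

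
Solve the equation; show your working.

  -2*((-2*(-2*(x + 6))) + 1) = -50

Step 1. [-2*((-2*(-2*(x + 6))) + 1) = -50] divide by the outer -2, so div: (-2*(-2*(x + 6))) + 1 = 25.
Step 2. [(-2*(-2*(x + 6))) + 1 = 25] peel the +1: subtract 1 from each side ⇒ sub: -2*(-2*(x + 6)) = 24.
Step 3. [-2*(-2*(x + 6)) = 24] divide by the outer -2, so div: -2*(x + 6) = -12.
Step 4. [-2*(x + 6) = -12] -2 out front; divide by -2 ⇒ div: x + 6 = 6.
Step 5. [x + 6 = 6] subtract 6: x sits inside (… + 6), so sub: x = 0.

Answer: x ∈ {0}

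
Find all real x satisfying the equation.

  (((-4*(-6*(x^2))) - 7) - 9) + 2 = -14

Step 1. [(((-4*(-6*(x^2))) - 7) - 9) + 2 = -14] +2 is outermost — subtract 2 both sides ⇒ sub: ((-4*(-6*(x^2))) - 7) - 9 = -16.
Step 2. [((-4*(-6*(x^2))) - 7) - 9 = -16] peel the -9: add 9 from each side, so sub: (-4*(-6*(x^2))) - 7 = -7.
Step 3. [(-4*(-6*(x^2))) - 7 = -7] peel the -7: add 7 from each side. So sub: -4*(-6*(x^2)) = 0.
Step 4. [-4*(-6*(x^2)) = 0] -4·(inner) — divide through by -4. So div: -6*(x^2) = 0.
Step 5. [-6*(x^2) = 0] leading coefficient -6: divide by -6. So div: x^2 = 0.
Step 6. [x^2 = 0] LHS squared, RHS 0 ≥ 0: apply √ (±), so sqrt: x = 0.

Answer: x ∈ {0}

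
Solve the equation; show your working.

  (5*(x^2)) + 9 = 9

Step 1. [(5*(x^2)) + 9 = 9] +9 is outermost — subtract 9 both sides, so sub: 5*(x^2) = 0.
Step 2. [5*(x^2) = 0] divide by the outer 5. So div: x^2 = 0.
Step 3. [x^2 = 0] LHS squared, RHS 0 ≥ 0: apply √ (±). So sqrt: x = 0.

Answer: x ∈ {0}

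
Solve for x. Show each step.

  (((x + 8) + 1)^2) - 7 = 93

Step 1. [(((x + 8) + 1)^2) - 7 = 93] 7 comes off first (add 7) ⇒ sub: ((x + 8) + 1)^2 = 100.
Step 2. [((x + 8) + 1)^2 = 100] √ both sides: 100 ≥ 0 gives two branches, so sqrt: (x + 8) + 1 = 10 or -10.
Step 3. [(x + 8) + 1 = 10 or -10] +1 is outermost — subtract 1 both sides. So sub: x + 8 = 9 or -11.
Step 4. [x + 8 = 9 or -11] 8 comes off first (subtract 8) ⇒ sub: x = 1 or -19.

Answer: x ∈ {-19, 1}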